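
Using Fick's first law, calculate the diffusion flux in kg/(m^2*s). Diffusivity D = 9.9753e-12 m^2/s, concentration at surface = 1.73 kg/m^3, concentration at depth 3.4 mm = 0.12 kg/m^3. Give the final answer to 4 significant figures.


J = -D * (dC/dx) = D * (C1 - C2) / dx
J = 9.9753e-12 * (1.73 - 0.12) / 3.4e-03
J = 4.724e-09 kg/(m^2*s)


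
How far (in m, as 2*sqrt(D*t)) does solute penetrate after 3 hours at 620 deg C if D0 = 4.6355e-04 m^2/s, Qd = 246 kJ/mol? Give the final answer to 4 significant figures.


Step 1: D = D0 * exp(-Qd/(R*T))
T = 893.15 K
D = 4.6355e-04 * exp(-246e3 / (8.314 * 893.15)) = 1.89936e-18 m^2/s
Step 2: L = 2*sqrt(D*t)
t = 3 h = 10800 s
L = 2*sqrt(1.89936e-18 * 10800) = 2.864e-07 m


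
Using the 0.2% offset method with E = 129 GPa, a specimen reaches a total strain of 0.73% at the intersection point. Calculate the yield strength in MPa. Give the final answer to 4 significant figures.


Offset strain = 0.002
Elastic strain at yield = total_strain - offset = 7.3e-03 - 0.002 = 5.3e-03
sigma_y = E * elastic_strain = 129000 * 5.3e-03
sigma_y = 683.7 MPa


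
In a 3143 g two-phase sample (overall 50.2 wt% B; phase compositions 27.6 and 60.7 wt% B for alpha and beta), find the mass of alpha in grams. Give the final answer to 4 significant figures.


f_alpha = (C_beta - C0) / (C_beta - C_alpha)
f_alpha = (60.7 - 50.2) / (60.7 - 27.6) = 0.317221
m_alpha = f_alpha * m_total = 0.317221 * 3143 = 997 g


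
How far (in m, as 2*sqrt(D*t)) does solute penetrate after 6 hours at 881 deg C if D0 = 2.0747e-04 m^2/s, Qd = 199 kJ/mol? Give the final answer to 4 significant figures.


Step 1: D = D0 * exp(-Qd/(R*T))
T = 1154.15 K
D = 2.0747e-04 * exp(-199e3 / (8.314 * 1154.15)) = 2.043e-13 m^2/s
Step 2: L = 2*sqrt(D*t)
t = 6 h = 21600 s
L = 2*sqrt(2.043e-13 * 21600) = 1.329e-04 m


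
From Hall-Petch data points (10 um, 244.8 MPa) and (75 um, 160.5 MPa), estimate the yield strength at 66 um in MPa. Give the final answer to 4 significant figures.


sigma_y = sigma0 + k / sqrt(d)
1/sqrt(d1) = 1/sqrt(1e-05) = 316.228;  1/sqrt(d2) = 115.47
k = (sigma1 - sigma2) / (1/sqrt(d1) - 1/sqrt(d2)) = (244.8 - 160.5) / (316.228 - 115.47) = 0.419909 MPa*m^0.5
sigma0 = sigma1 - k/sqrt(d1) = 244.8 - 0.419909*316.228 = 112.013 MPa
sigma_y(d3) = 112.013 + 0.419909 / sqrt(6.6e-05) = 163.7 MPa


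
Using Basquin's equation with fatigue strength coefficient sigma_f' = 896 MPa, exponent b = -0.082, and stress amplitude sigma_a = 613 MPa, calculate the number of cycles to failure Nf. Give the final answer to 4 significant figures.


sigma_a = sigma_f' * (2*Nf)^b
2*Nf = (sigma_a / sigma_f')^(1/b)
2*Nf = (613 / 896)^(1/-0.082)
2*Nf = 102.408
Nf = 51.2 cycles


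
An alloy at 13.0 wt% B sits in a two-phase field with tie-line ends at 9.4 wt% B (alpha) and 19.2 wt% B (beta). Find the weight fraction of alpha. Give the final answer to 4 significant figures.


f_alpha = (C_beta - C0) / (C_beta - C_alpha)
f_alpha = (19.2 - 13.0) / (19.2 - 9.4)
f_alpha = 0.6327


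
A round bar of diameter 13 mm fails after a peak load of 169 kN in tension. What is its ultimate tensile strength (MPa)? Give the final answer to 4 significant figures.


A0 = pi*(d/2)^2 = pi*(13/2)^2 = 132.732 mm^2
UTS = F_max / A0 = 169*1000 / 132.732
UTS = 1273 MPa


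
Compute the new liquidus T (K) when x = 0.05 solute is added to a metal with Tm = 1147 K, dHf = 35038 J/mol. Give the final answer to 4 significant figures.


dT = R*Tm^2*x / dHf
dT = 8.314 * 1147^2 * 0.05 / 35038
dT = 15.6087 K
T_new = 1147 - 15.6087 = 1131 K


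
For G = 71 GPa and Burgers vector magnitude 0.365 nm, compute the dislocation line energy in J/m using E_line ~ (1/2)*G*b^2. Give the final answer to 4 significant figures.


E = G*b^2/2
b = 0.365 nm = 3.65e-10 m
G = 71 GPa = 7.1e+10 Pa
E = 0.5 * 7.1e+10 * (3.65e-10)^2
E = 4.729e-09 J/m


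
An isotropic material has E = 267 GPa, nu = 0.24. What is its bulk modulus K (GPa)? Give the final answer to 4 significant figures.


K = E / (3*(1-2*nu))
K = 267 / (3*(1-2*0.24))
K = 171.2 GPa


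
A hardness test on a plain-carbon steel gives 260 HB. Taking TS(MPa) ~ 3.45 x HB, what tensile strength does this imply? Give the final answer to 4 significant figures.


TS (MPa) = 3.45 * HB
TS = 3.45 * 260
TS = 897 MPa


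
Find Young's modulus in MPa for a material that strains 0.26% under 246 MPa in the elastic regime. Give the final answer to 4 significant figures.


E = sigma / epsilon
epsilon = 0.26% = 2.6e-03
E = 246 / 2.6e-03
E = 94620 MPa


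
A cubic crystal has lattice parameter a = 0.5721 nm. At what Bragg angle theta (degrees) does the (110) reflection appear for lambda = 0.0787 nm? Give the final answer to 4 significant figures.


d = a / sqrt(h^2+k^2+l^2)
d = 0.5721 / sqrt(2) = 0.404536 nm
lambda = 2*d*sin(theta)  =>  sin(theta) = lambda / (2*d)
sin(theta) = 0.0787 / (2 * 0.404536) = 0.097272
theta = 5.582 deg


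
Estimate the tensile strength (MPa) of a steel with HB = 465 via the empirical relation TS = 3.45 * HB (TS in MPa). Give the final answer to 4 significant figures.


TS (MPa) = 3.45 * HB
TS = 3.45 * 465
TS = 1604 MPa


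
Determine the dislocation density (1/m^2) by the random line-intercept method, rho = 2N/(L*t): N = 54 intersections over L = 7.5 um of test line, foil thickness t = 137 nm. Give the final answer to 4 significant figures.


rho = 2N / (L * t)
L = 7.5 um = 7.5e-06 m, t = 137 nm = 1.37e-07 m
rho = 2 * 54 / (7.5e-06 * 1.37e-07)
rho = 1.051e+14 1/m^2


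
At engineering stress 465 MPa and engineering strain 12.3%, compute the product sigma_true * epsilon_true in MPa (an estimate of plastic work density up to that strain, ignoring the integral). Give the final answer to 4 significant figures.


sigma_true = sigma_eng * (1 + epsilon_eng)
sigma_true = 465 * (1 + 0.123) = 522.195 MPa
epsilon_true = ln(1 + epsilon_eng)
epsilon_true = ln(1 + 0.123) = 0.116004
sigma_true * epsilon_true = 522.195 * 0.116004 = 60.58 MPa


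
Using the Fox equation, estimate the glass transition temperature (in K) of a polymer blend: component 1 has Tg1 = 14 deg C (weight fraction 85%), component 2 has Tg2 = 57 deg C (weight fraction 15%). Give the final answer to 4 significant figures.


1/Tg = w1/Tg1 + w2/Tg2 (in Kelvin)
Tg1 = 287.15 K, Tg2 = 330.15 K
1/Tg = 0.85/287.15 + 0.15/330.15
Tg = 292.9 K


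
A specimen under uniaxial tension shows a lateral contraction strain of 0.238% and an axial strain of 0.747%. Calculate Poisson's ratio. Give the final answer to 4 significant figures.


nu = -epsilon_lat / epsilon_axial
Lateral strain is contraction (negative), so using magnitudes:
nu = 0.238 / 0.747
nu = 0.3186


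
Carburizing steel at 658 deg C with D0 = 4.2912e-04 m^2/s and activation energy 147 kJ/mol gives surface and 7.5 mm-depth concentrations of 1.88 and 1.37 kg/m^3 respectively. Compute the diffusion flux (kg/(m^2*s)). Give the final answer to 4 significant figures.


Step 1: D = D0 * exp(-Qd/(R*T))
T = 658 + 273.15 = 931.15 K
D = 4.2912e-04 * exp(-147e3 / (8.314 * 931.15)) = 2.4324e-12 m^2/s
Step 2: J = D * (C1 - C2) / dx
J = 2.4324e-12 * (1.88 - 1.37) / 7.5e-03
J = 1.654e-10 kg/(m^2*s)


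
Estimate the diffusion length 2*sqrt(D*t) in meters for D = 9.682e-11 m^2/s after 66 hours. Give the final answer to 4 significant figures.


t = 66 hr = 237600 s
Diffusion length = 2*sqrt(D*t)
= 2*sqrt(9.682e-11 * 237600)
= 9.593e-03 m


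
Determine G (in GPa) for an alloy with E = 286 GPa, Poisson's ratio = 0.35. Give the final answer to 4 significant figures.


G = E / (2*(1+nu))
G = 286 / (2*(1+0.35))
G = 105.9 GPa


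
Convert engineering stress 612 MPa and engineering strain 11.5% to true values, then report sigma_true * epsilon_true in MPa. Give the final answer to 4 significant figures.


sigma_true = sigma_eng * (1 + epsilon_eng)
sigma_true = 612 * (1 + 0.115) = 682.38 MPa
epsilon_true = ln(1 + epsilon_eng)
epsilon_true = ln(1 + 0.115) = 0.108854
sigma_true * epsilon_true = 682.38 * 0.108854 = 74.28 MPa


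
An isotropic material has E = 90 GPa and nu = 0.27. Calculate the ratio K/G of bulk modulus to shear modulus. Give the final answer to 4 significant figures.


G = E / (2*(1+nu))
G = 90 / (2*(1+0.27)) = 35.4331 GPa
K = E / (3*(1-2*nu))
K = 90 / (3*(1-2*0.27)) = 65.2174 GPa
K/G = 65.2174 / 35.4331 = 1.841


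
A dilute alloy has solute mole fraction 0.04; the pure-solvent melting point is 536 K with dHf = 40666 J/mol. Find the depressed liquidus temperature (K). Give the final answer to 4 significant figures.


dT = R*Tm^2*x / dHf
dT = 8.314 * 536^2 * 0.04 / 40666
dT = 2.34946 K
T_new = 536 - 2.34946 = 533.7 K


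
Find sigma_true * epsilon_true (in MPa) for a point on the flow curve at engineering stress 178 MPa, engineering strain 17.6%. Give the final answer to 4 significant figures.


sigma_true = sigma_eng * (1 + epsilon_eng)
sigma_true = 178 * (1 + 0.176) = 209.328 MPa
epsilon_true = ln(1 + epsilon_eng)
epsilon_true = ln(1 + 0.176) = 0.162119
sigma_true * epsilon_true = 209.328 * 0.162119 = 33.94 MPa


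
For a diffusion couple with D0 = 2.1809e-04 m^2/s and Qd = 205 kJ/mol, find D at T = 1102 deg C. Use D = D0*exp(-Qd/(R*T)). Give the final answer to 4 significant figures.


D = D0 * exp(-Qd / (R*T))
T = 1375.15 K
D = 2.1809e-04 * exp(-205e3 / (8.314 * 1375.15))
D = 3.56e-12 m^2/s


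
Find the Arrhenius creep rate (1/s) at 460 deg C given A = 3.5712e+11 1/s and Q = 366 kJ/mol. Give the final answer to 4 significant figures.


rate = A * exp(-Q / (R*T))
T = 460 + 273.15 = 733.15 K
rate = 3.5712e+11 * exp(-366e3 / (8.314 * 733.15))
rate = 2.989e-15 1/s


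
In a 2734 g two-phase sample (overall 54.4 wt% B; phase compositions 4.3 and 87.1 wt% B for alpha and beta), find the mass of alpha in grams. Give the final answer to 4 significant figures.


f_alpha = (C_beta - C0) / (C_beta - C_alpha)
f_alpha = (87.1 - 54.4) / (87.1 - 4.3) = 0.394928
m_alpha = f_alpha * m_total = 0.394928 * 2734 = 1080 g


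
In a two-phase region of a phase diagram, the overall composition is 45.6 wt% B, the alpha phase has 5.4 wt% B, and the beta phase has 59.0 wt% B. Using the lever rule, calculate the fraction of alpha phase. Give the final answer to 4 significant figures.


f_alpha = (C_beta - C0) / (C_beta - C_alpha)
f_alpha = (59.0 - 45.6) / (59.0 - 5.4)
f_alpha = 0.25


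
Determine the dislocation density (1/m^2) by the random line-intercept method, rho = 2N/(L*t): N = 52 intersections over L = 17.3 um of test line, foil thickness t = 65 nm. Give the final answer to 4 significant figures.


rho = 2N / (L * t)
L = 17.3 um = 1.73e-05 m, t = 65 nm = 6.5e-08 m
rho = 2 * 52 / (1.73e-05 * 6.5e-08)
rho = 9.249e+13 1/m^2


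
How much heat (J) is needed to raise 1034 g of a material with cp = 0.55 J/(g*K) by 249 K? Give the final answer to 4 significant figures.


Q = m * cp * dT
Q = 1034 * 0.55 * 249
Q = 141600 J


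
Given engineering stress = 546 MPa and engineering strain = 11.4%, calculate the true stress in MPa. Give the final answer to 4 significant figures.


sigma_true = sigma_eng * (1 + epsilon_eng)
sigma_true = 546 * (1 + 0.114)
sigma_true = 608.2 MPa


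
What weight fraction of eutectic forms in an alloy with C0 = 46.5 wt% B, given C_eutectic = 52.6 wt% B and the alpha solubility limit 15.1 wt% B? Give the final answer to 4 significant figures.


f_primary = (C_e - C0) / (C_e - C_alpha_max)
f_primary = (52.6 - 46.5) / (52.6 - 15.1)
f_primary = 0.162667
f_eutectic = 1 - 0.162667 = 0.8373


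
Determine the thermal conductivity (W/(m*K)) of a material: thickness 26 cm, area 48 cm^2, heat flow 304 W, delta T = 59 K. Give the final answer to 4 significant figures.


k = Q*L / (A*dT)
L = 0.26 m, A = 4.8e-03 m^2
k = 304 * 0.26 / (4.8e-03 * 59)
k = 279.1 W/(m*K)


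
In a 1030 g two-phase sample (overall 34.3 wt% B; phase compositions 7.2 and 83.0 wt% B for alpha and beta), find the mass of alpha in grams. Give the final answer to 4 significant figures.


f_alpha = (C_beta - C0) / (C_beta - C_alpha)
f_alpha = (83.0 - 34.3) / (83.0 - 7.2) = 0.64248
m_alpha = f_alpha * m_total = 0.64248 * 1030 = 661.8 g


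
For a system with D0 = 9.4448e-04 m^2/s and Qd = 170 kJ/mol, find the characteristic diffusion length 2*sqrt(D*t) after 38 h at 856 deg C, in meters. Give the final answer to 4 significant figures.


Step 1: D = D0 * exp(-Qd/(R*T))
T = 1129.15 K
D = 9.4448e-04 * exp(-170e3 / (8.314 * 1129.15)) = 1.29028e-11 m^2/s
Step 2: L = 2*sqrt(D*t)
t = 38 h = 136800 s
L = 2*sqrt(1.29028e-11 * 136800) = 2.657e-03 m


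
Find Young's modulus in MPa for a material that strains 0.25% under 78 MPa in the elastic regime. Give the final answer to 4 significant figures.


E = sigma / epsilon
epsilon = 0.25% = 2.5e-03
E = 78 / 2.5e-03
E = 31200 MPa


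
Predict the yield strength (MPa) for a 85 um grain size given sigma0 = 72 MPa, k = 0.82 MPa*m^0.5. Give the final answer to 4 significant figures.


sigma_y = sigma0 + k / sqrt(d)
d = 85 um = 8.5e-05 m
sigma_y = 72 + 0.82 / sqrt(8.5e-05)
sigma_y = 160.9 MPa


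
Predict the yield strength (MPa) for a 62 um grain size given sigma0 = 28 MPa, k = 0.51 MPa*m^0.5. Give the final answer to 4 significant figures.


sigma_y = sigma0 + k / sqrt(d)
d = 62 um = 6.2e-05 m
sigma_y = 28 + 0.51 / sqrt(6.2e-05)
sigma_y = 92.77 MPa


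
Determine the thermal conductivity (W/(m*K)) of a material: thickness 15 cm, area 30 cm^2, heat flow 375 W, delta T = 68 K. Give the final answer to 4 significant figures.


k = Q*L / (A*dT)
L = 0.15 m, A = 3e-03 m^2
k = 375 * 0.15 / (3e-03 * 68)
k = 275.7 W/(m*K)


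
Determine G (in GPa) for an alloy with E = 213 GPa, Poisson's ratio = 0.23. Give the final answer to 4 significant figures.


G = E / (2*(1+nu))
G = 213 / (2*(1+0.23))
G = 86.59 GPa


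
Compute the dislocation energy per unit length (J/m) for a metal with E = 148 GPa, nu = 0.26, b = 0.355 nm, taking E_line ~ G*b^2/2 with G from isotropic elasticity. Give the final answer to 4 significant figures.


Step 1: G = E / (2*(1+nu))
G = 148 / (2*(1+0.26)) = 58.7302 GPa = 5.87302e+10 Pa
Step 2: E_line = G*b^2/2
b = 0.355 nm = 3.55e-10 m
E_line = 0.5 * 5.87302e+10 * (3.55e-10)^2 = 3.701e-09 J/m


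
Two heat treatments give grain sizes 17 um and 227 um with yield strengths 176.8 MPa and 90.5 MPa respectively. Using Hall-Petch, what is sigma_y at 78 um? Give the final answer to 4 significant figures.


sigma_y = sigma0 + k / sqrt(d)
1/sqrt(d1) = 1/sqrt(1.7e-05) = 242.536;  1/sqrt(d2) = 66.3723
k = (sigma1 - sigma2) / (1/sqrt(d1) - 1/sqrt(d2)) = (176.8 - 90.5) / (242.536 - 66.3723) = 0.489886 MPa*m^0.5
sigma0 = sigma1 - k/sqrt(d1) = 176.8 - 0.489886*242.536 = 57.9851 MPa
sigma_y(d3) = 57.9851 + 0.489886 / sqrt(7.8e-05) = 113.5 MPa


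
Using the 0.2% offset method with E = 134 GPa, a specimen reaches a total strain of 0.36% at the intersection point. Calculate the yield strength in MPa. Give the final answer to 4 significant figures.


Offset strain = 0.002
Elastic strain at yield = total_strain - offset = 3.6e-03 - 0.002 = 1.6e-03
sigma_y = E * elastic_strain = 134000 * 1.6e-03
sigma_y = 214.4 MPa


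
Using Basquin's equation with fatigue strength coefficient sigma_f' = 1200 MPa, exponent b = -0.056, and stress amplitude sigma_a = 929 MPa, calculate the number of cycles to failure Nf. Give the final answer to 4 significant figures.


sigma_a = sigma_f' * (2*Nf)^b
2*Nf = (sigma_a / sigma_f')^(1/b)
2*Nf = (929 / 1200)^(1/-0.056)
2*Nf = 96.6271
Nf = 48.31 cycles


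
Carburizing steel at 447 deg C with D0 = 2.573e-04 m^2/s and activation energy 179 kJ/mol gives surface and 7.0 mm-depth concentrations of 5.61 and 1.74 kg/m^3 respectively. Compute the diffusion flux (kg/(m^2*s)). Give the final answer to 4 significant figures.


Step 1: D = D0 * exp(-Qd/(R*T))
T = 447 + 273.15 = 720.15 K
D = 2.573e-04 * exp(-179e3 / (8.314 * 720.15)) = 2.67032e-17 m^2/s
Step 2: J = D * (C1 - C2) / dx
J = 2.67032e-17 * (5.61 - 1.74) / 7e-03
J = 1.476e-14 kg/(m^2*s)


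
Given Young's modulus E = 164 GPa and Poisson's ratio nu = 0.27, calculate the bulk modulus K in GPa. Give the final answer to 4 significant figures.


K = E / (3*(1-2*nu))
K = 164 / (3*(1-2*0.27))
K = 118.8 GPa


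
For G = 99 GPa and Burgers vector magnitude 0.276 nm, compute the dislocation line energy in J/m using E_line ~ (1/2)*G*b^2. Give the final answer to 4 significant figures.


E = G*b^2/2
b = 0.276 nm = 2.76e-10 m
G = 99 GPa = 9.9e+10 Pa
E = 0.5 * 9.9e+10 * (2.76e-10)^2
E = 3.771e-09 J/m


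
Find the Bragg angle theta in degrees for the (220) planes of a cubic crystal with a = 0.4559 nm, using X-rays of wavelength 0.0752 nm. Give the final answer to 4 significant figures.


d = a / sqrt(h^2+k^2+l^2)
d = 0.4559 / sqrt(8) = 0.161185 nm
lambda = 2*d*sin(theta)  =>  sin(theta) = lambda / (2*d)
sin(theta) = 0.0752 / (2 * 0.161185) = 0.233272
theta = 13.49 deg


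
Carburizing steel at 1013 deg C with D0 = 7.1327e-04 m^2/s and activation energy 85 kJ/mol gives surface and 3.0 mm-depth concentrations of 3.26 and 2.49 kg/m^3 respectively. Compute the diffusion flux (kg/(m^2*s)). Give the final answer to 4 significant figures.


Step 1: D = D0 * exp(-Qd/(R*T))
T = 1013 + 273.15 = 1286.15 K
D = 7.1327e-04 * exp(-85e3 / (8.314 * 1286.15)) = 2.51773e-07 m^2/s
Step 2: J = D * (C1 - C2) / dx
J = 2.51773e-07 * (3.26 - 2.49) / 3e-03
J = 6.462e-05 kg/(m^2*s)


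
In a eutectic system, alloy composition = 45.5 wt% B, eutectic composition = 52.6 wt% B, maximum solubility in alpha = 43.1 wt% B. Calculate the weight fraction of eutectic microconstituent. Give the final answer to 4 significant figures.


f_primary = (C_e - C0) / (C_e - C_alpha_max)
f_primary = (52.6 - 45.5) / (52.6 - 43.1)
f_primary = 0.747368
f_eutectic = 1 - 0.747368 = 0.2526


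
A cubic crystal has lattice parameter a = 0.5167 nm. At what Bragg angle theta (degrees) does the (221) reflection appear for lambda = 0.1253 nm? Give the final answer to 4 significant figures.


d = a / sqrt(h^2+k^2+l^2)
d = 0.5167 / sqrt(9) = 0.172233 nm
lambda = 2*d*sin(theta)  =>  sin(theta) = lambda / (2*d)
sin(theta) = 0.1253 / (2 * 0.172233) = 0.363751
theta = 21.33 deg


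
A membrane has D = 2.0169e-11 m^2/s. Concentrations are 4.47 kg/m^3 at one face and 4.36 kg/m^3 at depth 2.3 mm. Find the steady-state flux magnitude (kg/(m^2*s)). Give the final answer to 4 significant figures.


J = -D * (dC/dx) = D * (C1 - C2) / dx
J = 2.0169e-11 * (4.47 - 4.36) / 2.3e-03
J = 9.646e-10 kg/(m^2*s)


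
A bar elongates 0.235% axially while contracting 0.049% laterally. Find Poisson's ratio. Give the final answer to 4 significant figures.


nu = -epsilon_lat / epsilon_axial
Lateral strain is contraction (negative), so using magnitudes:
nu = 0.049 / 0.235
nu = 0.2085


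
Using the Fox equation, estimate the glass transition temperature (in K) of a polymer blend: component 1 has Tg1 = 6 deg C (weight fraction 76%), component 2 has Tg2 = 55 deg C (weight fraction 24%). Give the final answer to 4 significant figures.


1/Tg = w1/Tg1 + w2/Tg2 (in Kelvin)
Tg1 = 279.15 K, Tg2 = 328.15 K
1/Tg = 0.76/279.15 + 0.24/328.15
Tg = 289.5 K


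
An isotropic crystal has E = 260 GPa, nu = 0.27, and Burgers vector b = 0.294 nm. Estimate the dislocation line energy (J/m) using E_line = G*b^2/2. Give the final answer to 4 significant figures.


Step 1: G = E / (2*(1+nu))
G = 260 / (2*(1+0.27)) = 102.362 GPa = 1.02362e+11 Pa
Step 2: E_line = G*b^2/2
b = 0.294 nm = 2.94e-10 m
E_line = 0.5 * 1.02362e+11 * (2.94e-10)^2 = 4.424e-09 J/m


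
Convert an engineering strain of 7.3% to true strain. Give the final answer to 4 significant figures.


epsilon_true = ln(1 + epsilon_eng)
epsilon_true = ln(1 + 0.073)
epsilon_true = 0.07046


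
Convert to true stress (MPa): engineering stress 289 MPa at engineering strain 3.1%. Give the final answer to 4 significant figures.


sigma_true = sigma_eng * (1 + epsilon_eng)
sigma_true = 289 * (1 + 0.031)
sigma_true = 298 MPa


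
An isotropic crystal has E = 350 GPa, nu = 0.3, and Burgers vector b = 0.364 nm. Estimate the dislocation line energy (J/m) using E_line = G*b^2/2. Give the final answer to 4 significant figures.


Step 1: G = E / (2*(1+nu))
G = 350 / (2*(1+0.3)) = 134.615 GPa = 1.34615e+11 Pa
Step 2: E_line = G*b^2/2
b = 0.364 nm = 3.64e-10 m
E_line = 0.5 * 1.34615e+11 * (3.64e-10)^2 = 8.918e-09 J/m


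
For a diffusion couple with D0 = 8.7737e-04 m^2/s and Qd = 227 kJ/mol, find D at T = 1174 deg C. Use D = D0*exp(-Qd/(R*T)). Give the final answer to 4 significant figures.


D = D0 * exp(-Qd / (R*T))
T = 1447.15 K
D = 8.7737e-04 * exp(-227e3 / (8.314 * 1447.15))
D = 5.615e-12 m^2/s


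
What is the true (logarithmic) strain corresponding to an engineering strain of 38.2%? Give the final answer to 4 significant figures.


epsilon_true = ln(1 + epsilon_eng)
epsilon_true = ln(1 + 0.382)
epsilon_true = 0.3235


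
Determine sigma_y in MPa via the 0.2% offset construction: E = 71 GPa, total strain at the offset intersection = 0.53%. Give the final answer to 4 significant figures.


Offset strain = 0.002
Elastic strain at yield = total_strain - offset = 5.3e-03 - 0.002 = 3.3e-03
sigma_y = E * elastic_strain = 71000 * 3.3e-03
sigma_y = 234.3 MPa


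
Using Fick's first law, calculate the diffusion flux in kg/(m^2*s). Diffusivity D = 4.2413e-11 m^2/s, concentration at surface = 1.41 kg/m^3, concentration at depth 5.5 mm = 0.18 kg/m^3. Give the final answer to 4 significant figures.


J = -D * (dC/dx) = D * (C1 - C2) / dx
J = 4.2413e-11 * (1.41 - 0.18) / 5.5e-03
J = 9.485e-09 kg/(m^2*s)


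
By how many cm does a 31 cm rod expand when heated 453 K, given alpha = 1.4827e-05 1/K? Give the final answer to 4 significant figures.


dL = L0 * alpha * dT
dL = 31 * 1.4827e-05 * 453
dL = 0.2082 cm


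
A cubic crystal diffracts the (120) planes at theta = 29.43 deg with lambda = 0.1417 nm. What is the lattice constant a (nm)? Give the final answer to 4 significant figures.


d = lambda / (2*sin(theta))
d = 0.1417 / (2*sin(29.43 deg))
d = 0.144192 nm
a = d * sqrt(h^2+k^2+l^2) = 0.144192 * sqrt(5)
a = 0.3224 nm


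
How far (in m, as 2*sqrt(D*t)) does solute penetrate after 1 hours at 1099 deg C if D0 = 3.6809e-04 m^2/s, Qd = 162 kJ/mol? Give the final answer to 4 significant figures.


Step 1: D = D0 * exp(-Qd/(R*T))
T = 1372.15 K
D = 3.6809e-04 * exp(-162e3 / (8.314 * 1372.15)) = 2.50472e-10 m^2/s
Step 2: L = 2*sqrt(D*t)
t = 1 h = 3600 s
L = 2*sqrt(2.50472e-10 * 3600) = 1.899e-03 m


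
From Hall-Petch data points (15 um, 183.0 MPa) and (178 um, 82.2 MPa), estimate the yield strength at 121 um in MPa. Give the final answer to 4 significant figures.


sigma_y = sigma0 + k / sqrt(d)
1/sqrt(d1) = 1/sqrt(1.5e-05) = 258.199;  1/sqrt(d2) = 74.9532
k = (sigma1 - sigma2) / (1/sqrt(d1) - 1/sqrt(d2)) = (183.0 - 82.2) / (258.199 - 74.9532) = 0.550081 MPa*m^0.5
sigma0 = sigma1 - k/sqrt(d1) = 183.0 - 0.550081*258.199 = 40.9697 MPa
sigma_y(d3) = 40.9697 + 0.550081 / sqrt(1.21e-04) = 90.98 MPa


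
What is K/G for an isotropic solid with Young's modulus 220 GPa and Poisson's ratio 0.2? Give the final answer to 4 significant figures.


G = E / (2*(1+nu))
G = 220 / (2*(1+0.2)) = 91.6667 GPa
K = E / (3*(1-2*nu))
K = 220 / (3*(1-2*0.2)) = 122.222 GPa
K/G = 122.222 / 91.6667 = 1.333


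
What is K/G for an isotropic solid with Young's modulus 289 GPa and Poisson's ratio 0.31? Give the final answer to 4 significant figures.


G = E / (2*(1+nu))
G = 289 / (2*(1+0.31)) = 110.305 GPa
K = E / (3*(1-2*nu))
K = 289 / (3*(1-2*0.31)) = 253.509 GPa
K/G = 253.509 / 110.305 = 2.298


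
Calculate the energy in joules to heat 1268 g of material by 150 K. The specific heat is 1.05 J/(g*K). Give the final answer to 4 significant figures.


Q = m * cp * dT
Q = 1268 * 1.05 * 150
Q = 199700 J


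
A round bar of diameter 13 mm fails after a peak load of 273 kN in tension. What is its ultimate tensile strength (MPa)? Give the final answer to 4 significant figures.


A0 = pi*(d/2)^2 = pi*(13/2)^2 = 132.732 mm^2
UTS = F_max / A0 = 273*1000 / 132.732
UTS = 2057 MPa


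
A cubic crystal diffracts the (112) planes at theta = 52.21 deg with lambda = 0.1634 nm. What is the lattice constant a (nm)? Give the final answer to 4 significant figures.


d = lambda / (2*sin(theta))
d = 0.1634 / (2*sin(52.21 deg))
d = 0.103383 nm
a = d * sqrt(h^2+k^2+l^2) = 0.103383 * sqrt(6)
a = 0.2532 nm


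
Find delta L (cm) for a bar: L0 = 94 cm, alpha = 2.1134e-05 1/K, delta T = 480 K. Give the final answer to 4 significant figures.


dL = L0 * alpha * dT
dL = 94 * 2.1134e-05 * 480
dL = 0.9536 cm


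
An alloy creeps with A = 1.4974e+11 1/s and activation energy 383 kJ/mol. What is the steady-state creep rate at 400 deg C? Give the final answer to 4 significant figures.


rate = A * exp(-Q / (R*T))
T = 400 + 273.15 = 673.15 K
rate = 1.4974e+11 * exp(-383e3 / (8.314 * 673.15))
rate = 2.848e-19 1/s


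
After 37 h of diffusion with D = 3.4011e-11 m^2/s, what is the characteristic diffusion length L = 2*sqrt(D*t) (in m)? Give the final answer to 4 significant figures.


t = 37 hr = 133200 s
Diffusion length = 2*sqrt(D*t)
= 2*sqrt(3.4011e-11 * 133200)
= 4.257e-03 m


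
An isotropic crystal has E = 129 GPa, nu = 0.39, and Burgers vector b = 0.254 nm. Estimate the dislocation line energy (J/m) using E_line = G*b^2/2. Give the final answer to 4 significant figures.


Step 1: G = E / (2*(1+nu))
G = 129 / (2*(1+0.39)) = 46.4029 GPa = 4.64029e+10 Pa
Step 2: E_line = G*b^2/2
b = 0.254 nm = 2.54e-10 m
E_line = 0.5 * 4.64029e+10 * (2.54e-10)^2 = 1.497e-09 J/m


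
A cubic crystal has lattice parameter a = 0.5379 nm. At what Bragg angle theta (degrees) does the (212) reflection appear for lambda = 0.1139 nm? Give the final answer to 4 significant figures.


d = a / sqrt(h^2+k^2+l^2)
d = 0.5379 / sqrt(9) = 0.1793 nm
lambda = 2*d*sin(theta)  =>  sin(theta) = lambda / (2*d)
sin(theta) = 0.1139 / (2 * 0.1793) = 0.317624
theta = 18.52 deg


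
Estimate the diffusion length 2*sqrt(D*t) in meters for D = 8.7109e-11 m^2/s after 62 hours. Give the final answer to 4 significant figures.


t = 62 hr = 223200 s
Diffusion length = 2*sqrt(D*t)
= 2*sqrt(8.7109e-11 * 223200)
= 8.819e-03 m


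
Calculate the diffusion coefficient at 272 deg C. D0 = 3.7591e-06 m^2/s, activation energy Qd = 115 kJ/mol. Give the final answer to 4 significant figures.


D = D0 * exp(-Qd / (R*T))
T = 545.15 K
D = 3.7591e-06 * exp(-115e3 / (8.314 * 545.15))
D = 3.595e-17 m^2/s


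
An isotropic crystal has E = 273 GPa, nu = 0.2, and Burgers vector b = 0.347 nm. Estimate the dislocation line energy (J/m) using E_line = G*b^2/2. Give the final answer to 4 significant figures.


Step 1: G = E / (2*(1+nu))
G = 273 / (2*(1+0.2)) = 113.75 GPa = 1.1375e+11 Pa
Step 2: E_line = G*b^2/2
b = 0.347 nm = 3.47e-10 m
E_line = 0.5 * 1.1375e+11 * (3.47e-10)^2 = 6.848e-09 J/m


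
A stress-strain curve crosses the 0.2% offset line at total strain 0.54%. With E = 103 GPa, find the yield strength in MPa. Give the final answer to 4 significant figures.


Offset strain = 0.002
Elastic strain at yield = total_strain - offset = 5.4e-03 - 0.002 = 3.4e-03
sigma_y = E * elastic_strain = 103000 * 3.4e-03
sigma_y = 350.2 MPa


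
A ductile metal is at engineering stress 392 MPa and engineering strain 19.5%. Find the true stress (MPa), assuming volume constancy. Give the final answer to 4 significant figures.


sigma_true = sigma_eng * (1 + epsilon_eng)
sigma_true = 392 * (1 + 0.195)
sigma_true = 468.4 MPa


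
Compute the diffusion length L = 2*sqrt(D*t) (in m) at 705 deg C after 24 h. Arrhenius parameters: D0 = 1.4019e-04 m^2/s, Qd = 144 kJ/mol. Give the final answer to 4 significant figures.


Step 1: D = D0 * exp(-Qd/(R*T))
T = 978.15 K
D = 1.4019e-04 * exp(-144e3 / (8.314 * 978.15)) = 2.86173e-12 m^2/s
Step 2: L = 2*sqrt(D*t)
t = 24 h = 86400 s
L = 2*sqrt(2.86173e-12 * 86400) = 9.945e-04 m


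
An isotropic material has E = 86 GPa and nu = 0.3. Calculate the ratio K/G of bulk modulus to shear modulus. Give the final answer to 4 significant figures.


G = E / (2*(1+nu))
G = 86 / (2*(1+0.3)) = 33.0769 GPa
K = E / (3*(1-2*nu))
K = 86 / (3*(1-2*0.3)) = 71.6667 GPa
K/G = 71.6667 / 33.0769 = 2.167


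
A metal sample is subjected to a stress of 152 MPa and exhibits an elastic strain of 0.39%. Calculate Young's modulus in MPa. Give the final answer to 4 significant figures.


E = sigma / epsilon
epsilon = 0.39% = 3.9e-03
E = 152 / 3.9e-03
E = 38970 MPa


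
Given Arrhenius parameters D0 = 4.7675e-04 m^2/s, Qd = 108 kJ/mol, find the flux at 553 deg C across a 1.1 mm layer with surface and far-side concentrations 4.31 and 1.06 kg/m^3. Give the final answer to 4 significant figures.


Step 1: D = D0 * exp(-Qd/(R*T))
T = 553 + 273.15 = 826.15 K
D = 4.7675e-04 * exp(-108e3 / (8.314 * 826.15)) = 7.07251e-11 m^2/s
Step 2: J = D * (C1 - C2) / dx
J = 7.07251e-11 * (4.31 - 1.06) / 1.1e-03
J = 2.09e-07 kg/(m^2*s)


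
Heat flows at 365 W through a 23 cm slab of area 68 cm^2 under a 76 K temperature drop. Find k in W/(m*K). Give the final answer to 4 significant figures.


k = Q*L / (A*dT)
L = 0.23 m, A = 6.8e-03 m^2
k = 365 * 0.23 / (6.8e-03 * 76)
k = 162.4 W/(m*K)


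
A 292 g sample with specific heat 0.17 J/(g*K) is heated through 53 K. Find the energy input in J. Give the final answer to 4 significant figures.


Q = m * cp * dT
Q = 292 * 0.17 * 53
Q = 2631 J


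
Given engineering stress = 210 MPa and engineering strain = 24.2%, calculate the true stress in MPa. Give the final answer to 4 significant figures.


sigma_true = sigma_eng * (1 + epsilon_eng)
sigma_true = 210 * (1 + 0.242)
sigma_true = 260.8 MPa


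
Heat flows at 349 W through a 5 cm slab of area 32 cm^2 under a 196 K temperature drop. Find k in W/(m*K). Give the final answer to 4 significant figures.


k = Q*L / (A*dT)
L = 0.05 m, A = 3.2e-03 m^2
k = 349 * 0.05 / (3.2e-03 * 196)
k = 27.82 W/(m*K)


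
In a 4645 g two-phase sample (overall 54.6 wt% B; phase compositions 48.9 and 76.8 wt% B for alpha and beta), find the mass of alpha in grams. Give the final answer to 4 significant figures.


f_alpha = (C_beta - C0) / (C_beta - C_alpha)
f_alpha = (76.8 - 54.6) / (76.8 - 48.9) = 0.795699
m_alpha = f_alpha * m_total = 0.795699 * 4645 = 3696 g


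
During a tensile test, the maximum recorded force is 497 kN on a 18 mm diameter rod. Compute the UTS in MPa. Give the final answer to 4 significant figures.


A0 = pi*(d/2)^2 = pi*(18/2)^2 = 254.469 mm^2
UTS = F_max / A0 = 497*1000 / 254.469
UTS = 1953 MPa


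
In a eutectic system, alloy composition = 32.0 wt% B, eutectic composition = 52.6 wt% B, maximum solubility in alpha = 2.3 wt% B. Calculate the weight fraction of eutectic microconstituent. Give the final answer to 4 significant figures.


f_primary = (C_e - C0) / (C_e - C_alpha_max)
f_primary = (52.6 - 32.0) / (52.6 - 2.3)
f_primary = 0.409543
f_eutectic = 1 - 0.409543 = 0.5905


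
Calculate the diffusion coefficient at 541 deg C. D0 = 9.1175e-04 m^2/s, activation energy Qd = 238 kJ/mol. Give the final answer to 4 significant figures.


D = D0 * exp(-Qd / (R*T))
T = 814.15 K
D = 9.1175e-04 * exp(-238e3 / (8.314 * 814.15))
D = 4.893e-19 m^2/s


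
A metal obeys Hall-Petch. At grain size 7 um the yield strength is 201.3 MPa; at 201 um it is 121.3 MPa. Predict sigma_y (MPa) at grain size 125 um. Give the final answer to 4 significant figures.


sigma_y = sigma0 + k / sqrt(d)
1/sqrt(d1) = 1/sqrt(7e-06) = 377.964;  1/sqrt(d2) = 70.5346
k = (sigma1 - sigma2) / (1/sqrt(d1) - 1/sqrt(d2)) = (201.3 - 121.3) / (377.964 - 70.5346) = 0.260222 MPa*m^0.5
sigma0 = sigma1 - k/sqrt(d1) = 201.3 - 0.260222*377.964 = 102.945 MPa
sigma_y(d3) = 102.945 + 0.260222 / sqrt(1.25e-04) = 126.2 MPa


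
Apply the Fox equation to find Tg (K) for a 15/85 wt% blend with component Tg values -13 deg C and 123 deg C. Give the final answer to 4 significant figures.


1/Tg = w1/Tg1 + w2/Tg2 (in Kelvin)
Tg1 = 260.15 K, Tg2 = 396.15 K
1/Tg = 0.15/260.15 + 0.85/396.15
Tg = 367.3 K


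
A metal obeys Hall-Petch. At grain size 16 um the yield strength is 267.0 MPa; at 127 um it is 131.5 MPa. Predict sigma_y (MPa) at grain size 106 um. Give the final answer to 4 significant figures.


sigma_y = sigma0 + k / sqrt(d)
1/sqrt(d1) = 1/sqrt(1.6e-05) = 250;  1/sqrt(d2) = 88.7357
k = (sigma1 - sigma2) / (1/sqrt(d1) - 1/sqrt(d2)) = (267.0 - 131.5) / (250 - 88.7357) = 0.840235 MPa*m^0.5
sigma0 = sigma1 - k/sqrt(d1) = 267.0 - 0.840235*250 = 56.9412 MPa
sigma_y(d3) = 56.9412 + 0.840235 / sqrt(1.06e-04) = 138.6 MPa


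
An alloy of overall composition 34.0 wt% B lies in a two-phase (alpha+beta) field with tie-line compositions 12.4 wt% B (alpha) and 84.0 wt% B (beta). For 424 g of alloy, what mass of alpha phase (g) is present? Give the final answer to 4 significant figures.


f_alpha = (C_beta - C0) / (C_beta - C_alpha)
f_alpha = (84.0 - 34.0) / (84.0 - 12.4) = 0.698324
m_alpha = f_alpha * m_total = 0.698324 * 424 = 296.1 g


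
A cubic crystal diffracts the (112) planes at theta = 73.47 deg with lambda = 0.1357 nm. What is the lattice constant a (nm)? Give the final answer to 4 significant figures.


d = lambda / (2*sin(theta))
d = 0.1357 / (2*sin(73.47 deg))
d = 0.0707751 nm
a = d * sqrt(h^2+k^2+l^2) = 0.0707751 * sqrt(6)
a = 0.1734 nm


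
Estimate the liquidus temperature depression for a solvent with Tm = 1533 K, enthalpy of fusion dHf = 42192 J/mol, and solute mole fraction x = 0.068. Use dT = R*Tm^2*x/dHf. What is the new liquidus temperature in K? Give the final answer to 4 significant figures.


dT = R*Tm^2*x / dHf
dT = 8.314 * 1533^2 * 0.068 / 42192
dT = 31.49 K
T_new = 1533 - 31.49 = 1502 K


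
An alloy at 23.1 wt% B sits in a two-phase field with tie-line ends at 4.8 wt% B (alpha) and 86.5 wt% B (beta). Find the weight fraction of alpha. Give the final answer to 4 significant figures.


f_alpha = (C_beta - C0) / (C_beta - C_alpha)
f_alpha = (86.5 - 23.1) / (86.5 - 4.8)
f_alpha = 0.776


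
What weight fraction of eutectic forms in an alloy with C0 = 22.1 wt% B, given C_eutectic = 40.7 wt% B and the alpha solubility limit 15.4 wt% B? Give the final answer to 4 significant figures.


f_primary = (C_e - C0) / (C_e - C_alpha_max)
f_primary = (40.7 - 22.1) / (40.7 - 15.4)
f_primary = 0.735178
f_eutectic = 1 - 0.735178 = 0.2648


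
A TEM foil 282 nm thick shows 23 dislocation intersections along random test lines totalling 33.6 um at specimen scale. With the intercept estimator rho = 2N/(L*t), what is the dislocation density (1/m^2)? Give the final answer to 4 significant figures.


rho = 2N / (L * t)
L = 33.6 um = 3.36e-05 m, t = 282 nm = 2.82e-07 m
rho = 2 * 23 / (3.36e-05 * 2.82e-07)
rho = 4.855e+12 1/m^2


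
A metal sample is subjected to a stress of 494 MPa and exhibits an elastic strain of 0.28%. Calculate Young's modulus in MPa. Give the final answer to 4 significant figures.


E = sigma / epsilon
epsilon = 0.28% = 2.8e-03
E = 494 / 2.8e-03
E = 176400 MPa


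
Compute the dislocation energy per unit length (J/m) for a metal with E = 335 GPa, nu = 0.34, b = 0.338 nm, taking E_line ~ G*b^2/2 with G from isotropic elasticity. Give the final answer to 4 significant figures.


Step 1: G = E / (2*(1+nu))
G = 335 / (2*(1+0.34)) = 125 GPa = 1.25e+11 Pa
Step 2: E_line = G*b^2/2
b = 0.338 nm = 3.38e-10 m
E_line = 0.5 * 1.25e+11 * (3.38e-10)^2 = 7.14e-09 J/m


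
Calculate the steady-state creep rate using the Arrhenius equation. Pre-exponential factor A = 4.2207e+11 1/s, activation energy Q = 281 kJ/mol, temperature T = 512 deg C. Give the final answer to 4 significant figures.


rate = A * exp(-Q / (R*T))
T = 512 + 273.15 = 785.15 K
rate = 4.2207e+11 * exp(-281e3 / (8.314 * 785.15))
rate = 8.517e-08 1/s


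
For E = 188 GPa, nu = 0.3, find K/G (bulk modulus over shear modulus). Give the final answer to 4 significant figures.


G = E / (2*(1+nu))
G = 188 / (2*(1+0.3)) = 72.3077 GPa
K = E / (3*(1-2*nu))
K = 188 / (3*(1-2*0.3)) = 156.667 GPa
K/G = 156.667 / 72.3077 = 2.167


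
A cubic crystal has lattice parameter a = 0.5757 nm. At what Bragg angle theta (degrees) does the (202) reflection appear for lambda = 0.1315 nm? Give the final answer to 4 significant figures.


d = a / sqrt(h^2+k^2+l^2)
d = 0.5757 / sqrt(8) = 0.203541 nm
lambda = 2*d*sin(theta)  =>  sin(theta) = lambda / (2*d)
sin(theta) = 0.1315 / (2 * 0.203541) = 0.323031
theta = 18.85 deg


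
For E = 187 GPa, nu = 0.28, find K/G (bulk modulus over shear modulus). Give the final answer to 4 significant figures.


G = E / (2*(1+nu))
G = 187 / (2*(1+0.28)) = 73.0469 GPa
K = E / (3*(1-2*nu))
K = 187 / (3*(1-2*0.28)) = 141.667 GPa
K/G = 141.667 / 73.0469 = 1.939


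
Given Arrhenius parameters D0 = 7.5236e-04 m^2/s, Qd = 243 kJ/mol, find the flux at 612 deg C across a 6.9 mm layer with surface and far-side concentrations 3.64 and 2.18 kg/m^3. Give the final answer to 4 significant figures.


Step 1: D = D0 * exp(-Qd/(R*T))
T = 612 + 273.15 = 885.15 K
D = 7.5236e-04 * exp(-243e3 / (8.314 * 885.15)) = 3.43515e-18 m^2/s
Step 2: J = D * (C1 - C2) / dx
J = 3.43515e-18 * (3.64 - 2.18) / 6.9e-03
J = 7.269e-16 kg/(m^2*s)


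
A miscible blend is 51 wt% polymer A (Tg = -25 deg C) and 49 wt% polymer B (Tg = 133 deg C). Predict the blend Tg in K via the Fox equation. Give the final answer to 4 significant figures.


1/Tg = w1/Tg1 + w2/Tg2 (in Kelvin)
Tg1 = 248.15 K, Tg2 = 406.15 K
1/Tg = 0.51/248.15 + 0.49/406.15
Tg = 306.6 K


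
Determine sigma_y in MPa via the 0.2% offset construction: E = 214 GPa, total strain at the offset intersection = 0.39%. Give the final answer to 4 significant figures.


Offset strain = 0.002
Elastic strain at yield = total_strain - offset = 3.9e-03 - 0.002 = 1.9e-03
sigma_y = E * elastic_strain = 214000 * 1.9e-03
sigma_y = 406.6 MPa


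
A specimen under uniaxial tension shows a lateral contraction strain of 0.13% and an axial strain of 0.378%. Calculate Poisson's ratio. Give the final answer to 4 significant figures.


nu = -epsilon_lat / epsilon_axial
Lateral strain is contraction (negative), so using magnitudes:
nu = 0.13 / 0.378
nu = 0.3439


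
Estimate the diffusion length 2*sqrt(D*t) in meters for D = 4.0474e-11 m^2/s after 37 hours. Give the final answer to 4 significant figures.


t = 37 hr = 133200 s
Diffusion length = 2*sqrt(D*t)
= 2*sqrt(4.0474e-11 * 133200)
= 4.644e-03 m


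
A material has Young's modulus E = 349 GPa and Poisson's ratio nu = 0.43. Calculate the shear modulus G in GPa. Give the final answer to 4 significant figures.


G = E / (2*(1+nu))
G = 349 / (2*(1+0.43))
G = 122 GPa


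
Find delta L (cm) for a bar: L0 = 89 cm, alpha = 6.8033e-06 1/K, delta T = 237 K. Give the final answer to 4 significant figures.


dL = L0 * alpha * dT
dL = 89 * 6.8033e-06 * 237
dL = 0.1435 cm


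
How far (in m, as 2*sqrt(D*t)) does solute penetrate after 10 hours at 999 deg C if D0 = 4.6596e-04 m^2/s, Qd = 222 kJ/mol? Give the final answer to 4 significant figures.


Step 1: D = D0 * exp(-Qd/(R*T))
T = 1272.15 K
D = 4.6596e-04 * exp(-222e3 / (8.314 * 1272.15)) = 3.57003e-13 m^2/s
Step 2: L = 2*sqrt(D*t)
t = 10 h = 36000 s
L = 2*sqrt(3.57003e-13 * 36000) = 2.267e-04 m


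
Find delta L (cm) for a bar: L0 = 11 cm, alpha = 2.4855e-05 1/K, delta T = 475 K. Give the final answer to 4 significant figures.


dL = L0 * alpha * dT
dL = 11 * 2.4855e-05 * 475
dL = 0.1299 cm


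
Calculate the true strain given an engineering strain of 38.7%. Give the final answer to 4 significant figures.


epsilon_true = ln(1 + epsilon_eng)
epsilon_true = ln(1 + 0.387)
epsilon_true = 0.3271


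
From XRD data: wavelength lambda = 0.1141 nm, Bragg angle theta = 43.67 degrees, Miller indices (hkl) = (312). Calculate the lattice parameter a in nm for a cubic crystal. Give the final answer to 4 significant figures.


d = lambda / (2*sin(theta))
d = 0.1141 / (2*sin(43.67 deg))
d = 0.0826208 nm
a = d * sqrt(h^2+k^2+l^2) = 0.0826208 * sqrt(14)
a = 0.3091 nm
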